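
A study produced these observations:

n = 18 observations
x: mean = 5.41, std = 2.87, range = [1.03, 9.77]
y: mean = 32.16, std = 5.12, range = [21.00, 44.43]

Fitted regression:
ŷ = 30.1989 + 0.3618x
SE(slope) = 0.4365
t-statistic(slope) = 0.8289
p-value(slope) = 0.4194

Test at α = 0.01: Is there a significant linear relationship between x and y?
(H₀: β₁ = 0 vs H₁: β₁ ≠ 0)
Since p-value = 0.4194 ≥ α = 0.01, fail to reject H₀ — the slope is not significantly different from 0.

Hypothesis test for the slope coefficient:

H₀: β₁ = 0 (no linear relationship)
H₁: β₁ ≠ 0 (linear relationship exists)

Test statistic: t = β̂₁ / SE(β̂₁) = 0.3618 / 0.4365 = 0.8289

The p-value (0.4194) is the probability, under H₀, of a t-statistic at least as extreme as |t| = 0.8289 (two-sided, df = n − 2 = 16).

Decision rule: reject H₀ if p-value < α.
p-value = 0.4194 ≥ α = 0.01 → fail to reject H₀.

Conclusion: the linear association between x and y is not significant at the 1% level.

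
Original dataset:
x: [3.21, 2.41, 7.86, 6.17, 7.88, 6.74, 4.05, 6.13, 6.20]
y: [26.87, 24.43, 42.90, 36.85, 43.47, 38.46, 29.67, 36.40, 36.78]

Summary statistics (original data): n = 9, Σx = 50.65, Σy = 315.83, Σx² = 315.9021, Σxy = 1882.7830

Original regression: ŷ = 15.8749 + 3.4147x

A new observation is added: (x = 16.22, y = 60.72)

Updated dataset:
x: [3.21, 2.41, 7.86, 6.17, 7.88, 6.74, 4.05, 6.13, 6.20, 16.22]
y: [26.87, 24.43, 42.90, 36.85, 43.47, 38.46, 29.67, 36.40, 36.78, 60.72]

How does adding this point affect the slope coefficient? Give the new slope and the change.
The slope changes from 3.4147 to 2.6524 (change of -0.7623, or -22.3%).

The new point has HIGH LEVERAGE: x = 16.22 is far from the original mean x̄ = 50.65/9 ≈ 5.63 (original range [2.41, 7.88]).

Step 1: Update the sums with the new point (n goes from 9 to 10)
Σx  = 50.65 + 16.22 = 66.87
Σy  = 315.83 + 60.72 = 376.55
Σx² = 315.9021 + 16.22² = 315.9021 + 263.0884 = 578.9905
Σxy = 1882.7830 + 16.22×60.72 = 1882.7830 + 984.8784 = 2867.6614

Step 2: Recompute the slope with b₁ = (nΣxy − ΣxΣy) / (nΣx² − (Σx)²)
Numerator   = 10×2867.6614 − 66.87×376.55 = 28676.6140 − 25179.8985 = 3496.7155
Denominator = 10×578.9905 − 66.87² = 5789.9050 − 4471.5969 = 1318.3081
b₁(new) = 3496.7155 / 1318.3081 = 2.6524

(Same formula on the original sums: (9×1882.7830 − 50.65×315.83) / (9×315.9021 − 50.65²) = 948.2575 / 277.6964 = 3.4147, matching the given fit.)

Step 3: Change in slope
Δβ₁ = 2.6524 − 3.4147 = -0.7623
Relative change = -0.7623 / 3.4147 × 100% = -22.3%
→ the slope decreases when the point is added.

Because the point sits below the extension of the original line at a high-leverage x, it tilts the fit down.
In practice: check such a point for data-entry or measurement error; investigate whether it comes from the same population as the rest of the sample.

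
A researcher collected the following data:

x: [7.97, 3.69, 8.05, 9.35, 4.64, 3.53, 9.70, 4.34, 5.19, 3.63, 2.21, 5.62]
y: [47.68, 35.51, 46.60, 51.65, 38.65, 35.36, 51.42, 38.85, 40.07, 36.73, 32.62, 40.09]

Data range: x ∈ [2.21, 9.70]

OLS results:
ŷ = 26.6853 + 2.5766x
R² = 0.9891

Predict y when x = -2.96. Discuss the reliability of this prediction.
The equation gives ŷ = 19.0586; however x = -2.96 is 5.17 units below the observed range, so this extrapolated value should not be trusted.

Prediction calculation:
ŷ = 26.6853 + 2.5766 × (-2.96)
ŷ = 19.0586

Reliability:
- Data range: x ∈ [2.21, 9.70]
- Prediction point: x = -2.96 is 5.17 units below the observed range → this is EXTRAPOLATION, not interpolation

Why that matters here:
- The linear relationship may not hold outside the observed range
- Real relationships often flatten, saturate, or turn nonlinear at extremes
- R² describes fit only over the sampled x values; it says nothing about behaviour beyond them

The R² = 0.9891 only validates the fit within [2.21, 9.70]; treat ŷ = 19.0586 with caution.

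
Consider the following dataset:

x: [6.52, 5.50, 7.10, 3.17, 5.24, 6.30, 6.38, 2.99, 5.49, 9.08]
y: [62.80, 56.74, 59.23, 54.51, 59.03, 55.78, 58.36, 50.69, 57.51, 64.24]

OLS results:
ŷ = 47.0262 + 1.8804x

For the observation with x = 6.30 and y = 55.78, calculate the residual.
Residual = -3.0927

The residual is the difference between the actual value and the predicted value:

Residual = y - ŷ

Step 1: Calculate predicted value
ŷ = 47.0262 + 1.8804 × 6.30
ŷ = 58.8727

Step 2: Calculate residual
Residual = 55.78 - 58.8727
Residual = -3.0927

Interpretation: the model overestimates the actual value by 3.0927 at this point (negative residual → observation lies below the fitted line).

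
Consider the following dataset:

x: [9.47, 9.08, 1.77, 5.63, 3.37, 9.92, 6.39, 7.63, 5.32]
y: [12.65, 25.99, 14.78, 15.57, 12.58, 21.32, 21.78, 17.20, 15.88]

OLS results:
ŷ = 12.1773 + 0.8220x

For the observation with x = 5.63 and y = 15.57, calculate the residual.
Residual = -1.2352

The residual is the difference between the actual value and the predicted value:

Residual = y - ŷ

Step 1: Calculate predicted value
ŷ = 12.1773 + 0.8220 × 5.63
ŷ = 16.8052

Step 2: Calculate residual
Residual = 15.57 - 16.8052
Residual = -1.2352

The residual is negative, so the observed y = 15.57 sits below the regression line (the line overestimates it by 1.2352).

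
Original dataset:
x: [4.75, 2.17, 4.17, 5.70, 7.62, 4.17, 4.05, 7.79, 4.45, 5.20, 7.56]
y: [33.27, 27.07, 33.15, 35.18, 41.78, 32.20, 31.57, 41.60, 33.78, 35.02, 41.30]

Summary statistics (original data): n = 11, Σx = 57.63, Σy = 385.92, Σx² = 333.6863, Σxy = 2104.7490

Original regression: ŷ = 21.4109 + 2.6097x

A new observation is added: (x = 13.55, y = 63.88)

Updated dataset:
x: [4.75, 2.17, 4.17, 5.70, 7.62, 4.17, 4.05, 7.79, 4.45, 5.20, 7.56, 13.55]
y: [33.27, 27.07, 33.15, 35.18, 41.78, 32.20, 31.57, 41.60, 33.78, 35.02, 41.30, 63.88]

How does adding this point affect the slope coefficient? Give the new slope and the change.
New slope β₁ = 3.1792 versus 2.6097 before: a change of +0.5695 (+21.8%).

The new point has HIGH LEVERAGE: x = 13.55 is far from the original mean x̄ = 57.63/11 ≈ 5.24 (original range [2.17, 7.79]).

Step 1: Update the sums with the new point (n goes from 11 to 12)
Σx  = 57.63 + 13.55 = 71.18
Σy  = 385.92 + 63.88 = 449.80
Σx² = 333.6863 + 13.55² = 333.6863 + 183.6025 = 517.2888
Σxy = 2104.7490 + 13.55×63.88 = 2104.7490 + 865.5740 = 2970.3230

Step 2: Recompute the slope with b₁ = (nΣxy − ΣxΣy) / (nΣx² − (Σx)²)
Numerator   = 12×2970.3230 − 71.18×449.80 = 35643.8760 − 32016.7640 = 3627.1120
Denominator = 12×517.2888 − 71.18² = 6207.4656 − 5066.5924 = 1140.8732
b₁(new) = 3627.1120 / 1140.8732 = 3.1792

(Same formula on the original sums: (11×2104.7490 − 57.63×385.92) / (11×333.6863 − 57.63²) = 911.6694 / 349.3324 = 2.6097, matching the given fit.)

Step 3: Change in slope
Δβ₁ = 3.1792 − 2.6097 = +0.5695
Relative change = +0.5695 / 2.6097 × 100% = +21.8%
→ the slope increases when the point is added.

Because the point sits above the extension of the original line at a high-leverage x, it tilts the fit up.
In practice: examine leverage (hᵢ) and Cook's distance rather than deleting it automatically; check such a point for data-entry or measurement error.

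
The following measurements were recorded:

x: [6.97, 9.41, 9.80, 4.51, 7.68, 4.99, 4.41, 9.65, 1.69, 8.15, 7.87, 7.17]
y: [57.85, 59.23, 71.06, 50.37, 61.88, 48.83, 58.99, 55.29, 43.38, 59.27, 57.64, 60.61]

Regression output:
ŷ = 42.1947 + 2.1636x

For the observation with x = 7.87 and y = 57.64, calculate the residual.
Residual = -1.5822

The residual is the difference between the actual value and the predicted value:

Residual = y - ŷ

Step 1: Calculate predicted value
ŷ = 42.1947 + 2.1636 × 7.87
ŷ = 59.2222

Step 2: Calculate residual
Residual = 57.64 - 59.2222
Residual = -1.5822

The residual is negative, so the observed y = 57.64 sits below the regression line (the line overestimates it by 1.5822).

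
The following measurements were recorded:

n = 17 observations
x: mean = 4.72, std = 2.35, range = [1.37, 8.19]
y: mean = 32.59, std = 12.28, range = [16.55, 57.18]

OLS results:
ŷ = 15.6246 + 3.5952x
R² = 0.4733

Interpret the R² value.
About 47.33% of the variability in y is accounted for by the regression on x (R² = 0.4733) — a moderate linear fit.

The coefficient of determination R² is the fraction of the total variation in y that the fitted line accounts for.

Here R² = 0.4733:
- Explained: 47.33% of the variation in y
- Unexplained (residual): 100% − 47.33% = 52.67%
- Rule of thumb (below 0.3 weak; 0.3 to below 0.7 moderate; 0.7 and above strong) → moderate

Note: R² never decreases when predictors are added, so it should not be used alone to compare models of different size.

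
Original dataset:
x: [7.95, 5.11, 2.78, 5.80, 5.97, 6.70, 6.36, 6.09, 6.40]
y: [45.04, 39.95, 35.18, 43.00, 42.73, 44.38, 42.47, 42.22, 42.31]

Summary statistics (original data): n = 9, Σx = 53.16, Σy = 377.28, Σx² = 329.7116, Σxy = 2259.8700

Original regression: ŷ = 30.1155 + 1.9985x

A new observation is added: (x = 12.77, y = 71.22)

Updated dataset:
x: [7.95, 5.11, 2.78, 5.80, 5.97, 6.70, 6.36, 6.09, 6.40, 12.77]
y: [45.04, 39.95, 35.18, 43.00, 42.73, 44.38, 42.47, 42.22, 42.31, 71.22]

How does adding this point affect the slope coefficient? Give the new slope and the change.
The slope changes from 1.9985 to 3.6551 (change of +1.6566, or +82.9%).

The new point has HIGH LEVERAGE: x = 12.77 is far from the original mean x̄ = 53.16/9 ≈ 5.91 (original range [2.78, 7.95]).

Step 1: Update the sums with the new point (n goes from 9 to 10)
Σx  = 53.16 + 12.77 = 65.93
Σy  = 377.28 + 71.22 = 448.50
Σx² = 329.7116 + 12.77² = 329.7116 + 163.0729 = 492.7845
Σxy = 2259.8700 + 12.77×71.22 = 2259.8700 + 909.4794 = 3169.3494

Step 2: Recompute the slope with b₁ = (nΣxy − ΣxΣy) / (nΣx² − (Σx)²)
Numerator   = 10×3169.3494 − 65.93×448.50 = 31693.4940 − 29569.6050 = 2123.8890
Denominator = 10×492.7845 − 65.93² = 4927.8450 − 4346.7649 = 581.0801
b₁(new) = 2123.8890 / 581.0801 = 3.6551

(Same formula on the original sums: (9×2259.8700 − 53.16×377.28) / (9×329.7116 − 53.16²) = 282.6252 / 141.4188 = 1.9985, matching the given fit.)

Step 3: Change in slope
Δβ₁ = 3.6551 − 1.9985 = +1.6566
Relative change = +1.6566 / 1.9985 × 100% = +82.9%
→ the slope increases when the point is added.

A high-leverage point only changes the slope if it is off the original line; here y = 71.22 is above the original trend, so the slope increases.
In practice: investigate whether it comes from the same population as the rest of the sample.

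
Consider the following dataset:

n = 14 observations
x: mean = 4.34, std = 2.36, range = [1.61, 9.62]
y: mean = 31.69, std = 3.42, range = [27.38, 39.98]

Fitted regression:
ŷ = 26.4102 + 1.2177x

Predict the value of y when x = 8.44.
ŷ = 36.6876

Plug x = 8.44 into the fitted line:

ŷ = 26.4102 + 1.2177 × 8.44
ŷ = 26.4102 + 10.2774
ŷ = 36.6876

This is the fitted mean response at that x — an individual observation would come with a wider prediction interval.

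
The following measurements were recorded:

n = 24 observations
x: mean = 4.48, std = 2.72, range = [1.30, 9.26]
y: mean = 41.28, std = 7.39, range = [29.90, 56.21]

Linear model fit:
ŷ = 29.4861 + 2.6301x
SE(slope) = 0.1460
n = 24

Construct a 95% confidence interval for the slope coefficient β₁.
The 95% CI for β₁ is (2.3273, 2.9329)

Confidence interval for the slope:

The 95% CI for β₁ is: β̂₁ ± t*(α/2, n-2) × SE(β̂₁)

Step 1: Find critical t-value
- Confidence level = 0.95
- Degrees of freedom = n - 2 = 24 - 2 = 22
- t*(α/2, 22) = 2.0739

Step 2: Calculate margin of error
Margin = 2.0739 × 0.1460 = 0.3028

Step 3: Construct interval
CI = 2.6301 ± 0.3028
CI = (2.3273, 2.9329)

Interpretation: intervals built this way capture the true β₁ in 95% of repeated samples; here the plausible range for the per-unit effect of x on y is 2.3273 to 2.9329.
Since 0 is outside the interval, a two-sided test at α = 0.05 would reject H₀: β₁ = 0.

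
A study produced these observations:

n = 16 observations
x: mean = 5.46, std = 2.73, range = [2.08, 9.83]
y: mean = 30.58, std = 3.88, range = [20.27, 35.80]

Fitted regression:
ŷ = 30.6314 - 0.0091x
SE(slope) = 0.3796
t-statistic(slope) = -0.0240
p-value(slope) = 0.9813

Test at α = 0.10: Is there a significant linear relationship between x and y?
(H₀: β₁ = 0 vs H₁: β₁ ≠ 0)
Since p-value = 0.9813 ≥ α = 0.10, fail to reject H₀ — the slope is not significantly different from 0.

Hypothesis test for the slope coefficient:

H₀: β₁ = 0 (no linear relationship)
H₁: β₁ ≠ 0 (linear relationship exists)

Test statistic: t = β̂₁ / SE(β̂₁) = -0.0091 / 0.3796 = -0.0240

p = 0.9813: how often a slope estimate this far from 0 (in SE units) would arise by chance if β₁ were truly 0.

Decision rule: reject H₀ if p-value < α.
p-value = 0.9813 ≥ α = 0.10 → fail to reject H₀.

There is not sufficient evidence at the 10% significance level to conclude that a linear relationship exists between x and y.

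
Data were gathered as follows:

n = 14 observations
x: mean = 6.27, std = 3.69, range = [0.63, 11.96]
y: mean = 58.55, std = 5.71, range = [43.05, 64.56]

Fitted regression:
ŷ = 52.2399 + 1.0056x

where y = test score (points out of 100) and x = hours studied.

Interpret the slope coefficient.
For each additional hour of study time, predicted test score increases by approximately 1.0056 points.

The slope coefficient β₁ = 1.0056 represents the marginal effect of study time on test score.

Interpretation:
- Study time up by 1 hour → predicted test score increases by 1.0056 points
- This is a linear approximation: the same per-unit change is assumed across the whole observed x range
- The slope describes association in these data, not necessarily a causal effect

(β₀ = 52.2399 is the fitted value at x = 0 and is not part of the slope interpretation.)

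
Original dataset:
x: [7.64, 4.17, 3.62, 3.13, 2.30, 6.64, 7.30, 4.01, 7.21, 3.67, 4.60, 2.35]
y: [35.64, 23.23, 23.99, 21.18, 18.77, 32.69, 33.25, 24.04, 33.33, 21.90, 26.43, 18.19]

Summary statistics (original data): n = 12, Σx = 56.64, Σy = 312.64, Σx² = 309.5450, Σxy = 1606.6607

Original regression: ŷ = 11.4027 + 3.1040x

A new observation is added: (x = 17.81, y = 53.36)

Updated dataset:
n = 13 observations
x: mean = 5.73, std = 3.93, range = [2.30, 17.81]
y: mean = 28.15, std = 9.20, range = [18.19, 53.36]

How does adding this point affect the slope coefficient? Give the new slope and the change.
New slope β₁ = 2.3005 versus 3.1040 before: a change of -0.8035 (-25.9%).

The new point has HIGH LEVERAGE: x = 17.81 is far from the original mean x̄ = 56.64/12 ≈ 4.72 (original range [2.30, 7.64]).

Step 1: Update the sums with the new point (n goes from 12 to 13)
Σx  = 56.64 + 17.81 = 74.45
Σy  = 312.64 + 53.36 = 366.00
Σx² = 309.5450 + 17.81² = 309.5450 + 317.1961 = 626.7411
Σxy = 1606.6607 + 17.81×53.36 = 1606.6607 + 950.3416 = 2557.0023

Step 2: Recompute the slope with b₁ = (nΣxy − ΣxΣy) / (nΣx² − (Σx)²)
Numerator   = 13×2557.0023 − 74.45×366.00 = 33241.0299 − 27248.7000 = 5992.3299
Denominator = 13×626.7411 − 74.45² = 8147.6343 − 5542.8025 = 2604.8318
b₁(new) = 5992.3299 / 2604.8318 = 2.3005

(Same formula on the original sums: (12×1606.6607 − 56.64×312.64) / (12×309.5450 − 56.64²) = 1571.9988 / 506.4504 = 3.1040, matching the given fit.)

Step 3: Change in slope
Δβ₁ = 2.3005 − 3.1040 = -0.8035
Relative change = -0.8035 / 3.1040 × 100% = -25.9%
→ the slope decreases when the point is added.

Because the point sits below the extension of the original line at a high-leverage x, it tilts the fit down.
In practice: refit with and without it and report both if conclusions differ; investigate whether it comes from the same population as the rest of the sample.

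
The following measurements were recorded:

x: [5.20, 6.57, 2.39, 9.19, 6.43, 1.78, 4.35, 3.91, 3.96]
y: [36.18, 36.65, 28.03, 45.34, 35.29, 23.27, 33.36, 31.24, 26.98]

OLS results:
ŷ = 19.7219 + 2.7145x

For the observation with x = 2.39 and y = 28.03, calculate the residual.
Residual = 1.8204

The residual is the difference between the actual value and the predicted value:

Residual = y - ŷ

Step 1: Calculate predicted value
ŷ = 19.7219 + 2.7145 × 2.39
ŷ = 26.2096

Step 2: Calculate residual
Residual = 28.03 - 26.2096
Residual = 1.8204

Interpretation: the model underestimates the actual value by 1.8204 at this point (positive residual → observation lies above the fitted line).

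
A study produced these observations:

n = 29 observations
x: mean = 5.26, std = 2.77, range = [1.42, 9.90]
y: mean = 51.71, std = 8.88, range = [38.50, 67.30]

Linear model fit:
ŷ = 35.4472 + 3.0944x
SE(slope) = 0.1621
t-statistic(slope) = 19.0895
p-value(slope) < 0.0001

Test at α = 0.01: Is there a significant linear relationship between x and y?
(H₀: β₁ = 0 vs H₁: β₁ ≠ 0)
Reject H₀: p-value < 0.0001 < α = 0.01. The linear relationship is significant at the 1% level.

Hypothesis test for the slope coefficient:

H₀: β₁ = 0 (no linear relationship)
H₁: β₁ ≠ 0 (linear relationship exists)

Test statistic: t = β̂₁ / SE(β̂₁) = 3.0944 / 0.1621 = 19.0895

With df = 27, the two-sided p-value for |t| = 19.0895 is <0.0001.

Decision rule: reject H₀ if p-value < α.
p-value < 0.0001 < α = 0.01 → reject H₀.

There is sufficient evidence at the 1% significance level to conclude that a linear relationship exists between x and y.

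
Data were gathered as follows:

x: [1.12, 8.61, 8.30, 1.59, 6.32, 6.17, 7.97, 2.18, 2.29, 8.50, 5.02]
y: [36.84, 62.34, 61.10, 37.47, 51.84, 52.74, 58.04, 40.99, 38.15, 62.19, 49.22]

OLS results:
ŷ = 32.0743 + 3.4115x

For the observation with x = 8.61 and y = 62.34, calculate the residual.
Residual = 0.8927

The residual is the difference between the actual value and the predicted value:

Residual = y - ŷ

Step 1: Calculate predicted value
ŷ = 32.0743 + 3.4115 × 8.61
ŷ = 61.4473

Step 2: Calculate residual
Residual = 62.34 - 61.4473
Residual = 0.8927

Sign check: y > ŷ, so the point is above the line and the fit underestimates here.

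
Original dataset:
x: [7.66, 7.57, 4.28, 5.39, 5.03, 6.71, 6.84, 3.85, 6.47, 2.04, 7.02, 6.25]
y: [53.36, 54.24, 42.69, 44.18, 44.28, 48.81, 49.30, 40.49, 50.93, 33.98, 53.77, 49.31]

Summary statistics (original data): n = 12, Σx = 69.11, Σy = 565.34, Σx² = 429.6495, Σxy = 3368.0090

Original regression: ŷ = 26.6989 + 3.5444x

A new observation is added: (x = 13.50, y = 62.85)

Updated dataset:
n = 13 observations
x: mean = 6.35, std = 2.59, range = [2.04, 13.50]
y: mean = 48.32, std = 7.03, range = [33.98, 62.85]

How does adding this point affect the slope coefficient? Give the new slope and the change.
New slope β₁ = 2.5830 versus 3.5444 before: a change of -0.9614 (-27.1%).

x = 13.50 lies well outside the original x-range [2.04, 7.66] (x̄ ≈ 5.76), so this observation has high leverage and can move the slope substantially.

Step 1: Update the sums with the new point (n goes from 12 to 13)
Σx  = 69.11 + 13.50 = 82.61
Σy  = 565.34 + 62.85 = 628.19
Σx² = 429.6495 + 13.50² = 429.6495 + 182.2500 = 611.8995
Σxy = 3368.0090 + 13.50×62.85 = 3368.0090 + 848.4750 = 4216.4840

Step 2: Recompute the slope with b₁ = (nΣxy − ΣxΣy) / (nΣx² − (Σx)²)
Numerator   = 13×4216.4840 − 82.61×628.19 = 54814.2920 − 51894.7759 = 2919.5161
Denominator = 13×611.8995 − 82.61² = 7954.6935 − 6824.4121 = 1130.2814
b₁(new) = 2919.5161 / 1130.2814 = 2.5830

(Same formula on the original sums: (12×3368.0090 − 69.11×565.34) / (12×429.6495 − 69.11²) = 1345.4606 / 379.6019 = 3.5444, matching the given fit.)

Step 3: Change in slope
Δβ₁ = 2.5830 − 3.5444 = -0.9614
Relative change = -0.9614 / 3.5444 × 100% = -27.1%
→ the slope decreases when the point is added.

A high-leverage point only changes the slope if it is off the original line; here y = 62.85 is below the original trend, so the slope decreases.
In practice: refit with and without it and report both if conclusions differ.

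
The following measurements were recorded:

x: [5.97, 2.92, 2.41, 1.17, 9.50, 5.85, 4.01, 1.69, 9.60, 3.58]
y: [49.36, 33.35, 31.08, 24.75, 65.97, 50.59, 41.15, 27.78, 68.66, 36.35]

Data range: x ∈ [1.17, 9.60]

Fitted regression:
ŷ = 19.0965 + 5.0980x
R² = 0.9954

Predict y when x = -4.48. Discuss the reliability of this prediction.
The equation gives ŷ = -3.7425; however x = -4.48 is 5.65 units below the observed range, so this extrapolated value should not be trusted.

Prediction calculation:
ŷ = 19.0965 + 5.0980 × (-4.48)
ŷ = -3.7425

Reliability:
- Data range: x ∈ [1.17, 9.60]
- Prediction point: x = -4.48 is 5.65 units below the observed range → this is EXTRAPOLATION, not interpolation

Why that matters here:
- Real relationships often flatten, saturate, or turn nonlinear at extremes
- R² describes fit only over the sampled x values; it says nothing about behaviour beyond them
- The linear relationship may not hold outside the observed range

The R² = 0.9954 only validates the fit within [1.17, 9.60]; treat ŷ = -3.7425 with caution.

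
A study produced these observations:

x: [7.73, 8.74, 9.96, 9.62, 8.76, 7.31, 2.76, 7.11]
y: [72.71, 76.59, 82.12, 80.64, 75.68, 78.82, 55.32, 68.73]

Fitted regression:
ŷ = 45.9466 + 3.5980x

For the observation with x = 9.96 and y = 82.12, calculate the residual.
Residual = 0.3373

The residual is the difference between the actual value and the predicted value:

Residual = y - ŷ

Step 1: Calculate predicted value
ŷ = 45.9466 + 3.5980 × 9.96
ŷ = 81.7827

Step 2: Calculate residual
Residual = 82.12 - 81.7827
Residual = 0.3373

Sign check: y > ŷ, so the point is above the line and the fit underestimates here.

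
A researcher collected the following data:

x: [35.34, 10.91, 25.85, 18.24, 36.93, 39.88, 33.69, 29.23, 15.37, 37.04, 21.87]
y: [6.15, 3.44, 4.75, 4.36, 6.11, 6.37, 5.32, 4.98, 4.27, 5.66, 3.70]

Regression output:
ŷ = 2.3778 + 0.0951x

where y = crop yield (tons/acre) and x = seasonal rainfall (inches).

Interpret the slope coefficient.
An increase of one inch in rainfall is associated with a 0.0951 tons/acre increase in predicted crop yield.

β₁ = 0.0951 is the change in predicted crop yield (tons/acre) per additional inch of rainfall.

Interpretation:
- Rainfall up by 1 inch → predicted crop yield increases by 0.0951 tons/acre
- The effect is assumed constant over the observed range of x (linearity)

(β₀ = 2.3778 is the fitted value at x = 0 and is not part of the slope interpretation.)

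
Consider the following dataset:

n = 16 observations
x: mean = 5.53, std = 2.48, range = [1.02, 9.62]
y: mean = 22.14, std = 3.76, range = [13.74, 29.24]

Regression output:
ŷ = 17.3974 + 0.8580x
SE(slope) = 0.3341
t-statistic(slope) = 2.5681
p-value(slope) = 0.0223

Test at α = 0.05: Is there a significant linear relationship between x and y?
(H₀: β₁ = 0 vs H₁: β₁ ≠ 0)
Since p-value = 0.0223 < α = 0.05, reject H₀ — the slope is significantly different from 0.

Hypothesis test for the slope coefficient:

H₀: β₁ = 0 (no linear relationship)
H₁: β₁ ≠ 0 (linear relationship exists)

Test statistic: t = β̂₁ / SE(β̂₁) = 0.8580 / 0.3341 = 2.5681

The p-value (0.0223) is the probability, under H₀, of a t-statistic at least as extreme as |t| = 2.5681 (two-sided, df = n − 2 = 14).

Decision rule: reject H₀ if p-value < α.
p-value = 0.0223 < α = 0.05 → reject H₀.

At α = 0.05 the data do provide convincing evidence of a nonzero slope.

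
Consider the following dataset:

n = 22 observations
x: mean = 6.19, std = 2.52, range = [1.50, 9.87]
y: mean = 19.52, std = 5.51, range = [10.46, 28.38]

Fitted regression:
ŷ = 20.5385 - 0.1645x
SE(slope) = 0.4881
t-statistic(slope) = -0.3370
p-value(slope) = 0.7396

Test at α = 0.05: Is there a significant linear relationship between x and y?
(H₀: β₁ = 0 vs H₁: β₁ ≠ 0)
Since p-value = 0.7396 ≥ α = 0.05, fail to reject H₀ — the slope is not significantly different from 0.

Hypothesis test for the slope coefficient:

H₀: β₁ = 0 (no linear relationship)
H₁: β₁ ≠ 0 (linear relationship exists)

Test statistic: t = β̂₁ / SE(β̂₁) = -0.1645 / 0.4881 = -0.3370

The p-value (0.7396) is the probability, under H₀, of a t-statistic at least as extreme as |t| = 0.3370 (two-sided, df = n − 2 = 20).

Decision rule: reject H₀ if p-value < α.
p-value = 0.7396 ≥ α = 0.05 → fail to reject H₀.

Conclusion: the linear association between x and y is not significant at the 5% level.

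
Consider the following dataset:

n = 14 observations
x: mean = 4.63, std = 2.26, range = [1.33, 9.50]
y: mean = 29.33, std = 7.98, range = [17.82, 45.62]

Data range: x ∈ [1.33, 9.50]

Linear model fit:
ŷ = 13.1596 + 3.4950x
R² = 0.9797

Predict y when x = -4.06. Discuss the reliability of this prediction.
The equation gives ŷ = -1.0301; however x = -4.06 is 5.39 units below the observed range, so this extrapolated value should not be trusted.

Prediction calculation:
ŷ = 13.1596 + 3.4950 × (-4.06)
ŷ = -1.0301

Reliability:
- Data range: x ∈ [1.33, 9.50]
- Prediction point: x = -4.06 is 5.39 units below the observed range → this is EXTRAPOLATION, not interpolation

Why that matters here:
- Real relationships often flatten, saturate, or turn nonlinear at extremes
- R² describes fit only over the sampled x values; it says nothing about behaviour beyond them

The R² = 0.9797 only validates the fit within [1.33, 9.50]; treat ŷ = -1.0301 with caution.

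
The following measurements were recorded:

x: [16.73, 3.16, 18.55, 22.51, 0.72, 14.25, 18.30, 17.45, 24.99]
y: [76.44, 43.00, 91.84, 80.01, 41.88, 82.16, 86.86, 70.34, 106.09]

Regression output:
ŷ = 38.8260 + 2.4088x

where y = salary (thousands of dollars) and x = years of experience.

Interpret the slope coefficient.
An increase of one year in experience is associated with a 2.4088 thousand dollars increase in predicted salary.

β₁ = 2.4088 is the change in predicted salary (thousand dollars) per additional year of experience.

Interpretation:
- Experience up by 1 year → predicted salary increases by 2.4088 thousand dollars
- The effect is assumed constant over the observed range of x (linearity)
- The sign (+) gives the direction; the magnitude 2.4088 gives the size of the effect per year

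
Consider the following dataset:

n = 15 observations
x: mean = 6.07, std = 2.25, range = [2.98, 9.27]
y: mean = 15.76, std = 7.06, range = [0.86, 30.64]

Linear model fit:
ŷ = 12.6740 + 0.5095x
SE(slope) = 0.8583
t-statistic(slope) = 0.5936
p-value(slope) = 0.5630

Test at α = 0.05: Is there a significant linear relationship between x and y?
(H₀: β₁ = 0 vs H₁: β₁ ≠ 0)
Since p-value = 0.5630 ≥ α = 0.05, fail to reject H₀ — the slope is not significantly different from 0.

Hypothesis test for the slope coefficient:

H₀: β₁ = 0 (no linear relationship)
H₁: β₁ ≠ 0 (linear relationship exists)

Test statistic: t = β̂₁ / SE(β̂₁) = 0.5095 / 0.8583 = 0.5936

The p-value (0.5630) is the probability, under H₀, of a t-statistic at least as extreme as |t| = 0.5936 (two-sided, df = n − 2 = 13).

Decision rule: reject H₀ if p-value < α.
p-value = 0.5630 ≥ α = 0.05 → fail to reject H₀.

At α = 0.05 the data do not provide convincing evidence of a nonzero slope.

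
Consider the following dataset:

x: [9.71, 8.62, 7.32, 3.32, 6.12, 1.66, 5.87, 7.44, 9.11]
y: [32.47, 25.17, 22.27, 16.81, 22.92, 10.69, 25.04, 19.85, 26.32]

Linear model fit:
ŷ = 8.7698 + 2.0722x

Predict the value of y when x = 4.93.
ŷ = 18.9857

x = 4.93 lies inside the observed range [1.66, 9.71], so the fitted equation applies directly:

ŷ = 8.7698 + 2.0722 × 4.93
ŷ = 8.7698 + 10.2159
ŷ = 18.9857

This is a point prediction; actual observations scatter around it by roughly the residual standard deviation.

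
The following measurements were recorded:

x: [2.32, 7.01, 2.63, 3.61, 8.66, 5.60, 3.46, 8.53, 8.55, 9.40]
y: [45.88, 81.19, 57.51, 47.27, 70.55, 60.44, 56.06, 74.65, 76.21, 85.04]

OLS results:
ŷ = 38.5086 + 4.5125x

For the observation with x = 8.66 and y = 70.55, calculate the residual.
Residual = -7.0369

The residual is the difference between the actual value and the predicted value:

Residual = y - ŷ

Step 1: Calculate predicted value
ŷ = 38.5086 + 4.5125 × 8.66
ŷ = 77.5869

Step 2: Calculate residual
Residual = 70.55 - 77.5869
Residual = -7.0369

Interpretation: the model overestimates the actual value by 7.0369 at this point (negative residual → observation lies below the fitted line).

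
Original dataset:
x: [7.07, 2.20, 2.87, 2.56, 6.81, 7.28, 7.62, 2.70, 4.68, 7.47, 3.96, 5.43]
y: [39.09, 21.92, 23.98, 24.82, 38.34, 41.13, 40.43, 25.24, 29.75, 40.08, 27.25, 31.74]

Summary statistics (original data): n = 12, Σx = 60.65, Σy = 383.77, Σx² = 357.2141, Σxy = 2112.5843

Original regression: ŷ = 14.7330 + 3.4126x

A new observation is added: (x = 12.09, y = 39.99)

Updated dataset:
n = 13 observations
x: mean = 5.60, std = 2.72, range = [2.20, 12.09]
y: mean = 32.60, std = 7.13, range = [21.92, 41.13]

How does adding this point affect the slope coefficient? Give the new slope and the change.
The slope changes from 3.4126 to 2.3343 (change of -1.0783, or -31.6%).

x = 12.09 lies well outside the original x-range [2.20, 7.62] (x̄ ≈ 5.05), so this observation has high leverage and can move the slope substantially.

Step 1: Update the sums with the new point (n goes from 12 to 13)
Σx  = 60.65 + 12.09 = 72.74
Σy  = 383.77 + 39.99 = 423.76
Σx² = 357.2141 + 12.09² = 357.2141 + 146.1681 = 503.3822
Σxy = 2112.5843 + 12.09×39.99 = 2112.5843 + 483.4791 = 2596.0634

Step 2: Recompute the slope with b₁ = (nΣxy − ΣxΣy) / (nΣx² − (Σx)²)
Numerator   = 13×2596.0634 − 72.74×423.76 = 33748.8242 − 30824.3024 = 2924.5218
Denominator = 13×503.3822 − 72.74² = 6543.9686 − 5291.1076 = 1252.8610
b₁(new) = 2924.5218 / 1252.8610 = 2.3343

(Same formula on the original sums: (12×2112.5843 − 60.65×383.77) / (12×357.2141 − 60.65²) = 2075.3611 / 608.1467 = 3.4126, matching the given fit.)

Step 3: Change in slope
Δβ₁ = 2.3343 − 3.4126 = -1.0783
Relative change = -1.0783 / 3.4126 × 100% = -31.6%
→ the slope decreases when the point is added.

A high-leverage point only changes the slope if it is off the original line; here y = 39.99 is below the original trend, so the slope decreases.
In practice: investigate whether it comes from the same population as the rest of the sample; check such a point for data-entry or measurement error.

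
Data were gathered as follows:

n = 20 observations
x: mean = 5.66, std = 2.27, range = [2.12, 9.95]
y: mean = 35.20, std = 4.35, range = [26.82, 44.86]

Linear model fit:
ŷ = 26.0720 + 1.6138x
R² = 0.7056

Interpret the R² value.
The model explains 70.56% of the variance in y (R² = 0.7056), leaving 29.44% unexplained; the fit is strong.

R² = 1 − SS_res/SS_tot compares the residual scatter to the total scatter of y about its mean.

Here R² = 0.7056:
- Explained: 70.56% of the variation in y
- Unexplained (residual): 100% − 70.56% = 29.44%
- Rule of thumb (below 0.3 weak; 0.3 to below 0.7 moderate; 0.7 and above strong) → strong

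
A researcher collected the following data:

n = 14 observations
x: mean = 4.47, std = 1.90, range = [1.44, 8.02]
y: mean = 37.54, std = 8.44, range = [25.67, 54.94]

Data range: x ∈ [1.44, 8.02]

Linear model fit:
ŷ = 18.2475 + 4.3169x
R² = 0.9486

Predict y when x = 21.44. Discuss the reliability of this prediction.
The equation gives ŷ = 110.8018; however x = 21.44 is 13.42 units above the observed range, so this extrapolated value should not be trusted.

Prediction calculation:
ŷ = 18.2475 + 4.3169 × 21.44
ŷ = 110.8018

Reliability:
- Data range: x ∈ [1.44, 8.02]
- Prediction point: x = 21.44 is 13.42 units above the observed range → this is EXTRAPOLATION, not interpolation

Why that matters here:
- The linear relationship may not hold outside the observed range
- The standard error of prediction grows with (x − x̄)², and x = 21.44 is far from x̄ = 4.47
- There are no observations near this x to validate the fitted line there

Report the number if required, but flag clearly that it is an extrapolation.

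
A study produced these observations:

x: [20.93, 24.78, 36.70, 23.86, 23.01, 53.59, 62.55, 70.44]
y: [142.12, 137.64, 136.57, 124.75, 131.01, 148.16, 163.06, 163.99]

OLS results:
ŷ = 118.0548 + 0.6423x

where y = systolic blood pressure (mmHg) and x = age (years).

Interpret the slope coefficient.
An increase of one year in age is associated with a 0.6423 mmHg increase in predicted blood pressure.

The slope β₁ = 0.6423 gives the rate at which the fitted blood pressure changes with age.

Interpretation:
- Age up by 1 year → predicted blood pressure increases by 0.6423 mmHg
- The effect is assumed constant over the observed range of x (linearity)
- The slope describes association in these data, not necessarily a causal effect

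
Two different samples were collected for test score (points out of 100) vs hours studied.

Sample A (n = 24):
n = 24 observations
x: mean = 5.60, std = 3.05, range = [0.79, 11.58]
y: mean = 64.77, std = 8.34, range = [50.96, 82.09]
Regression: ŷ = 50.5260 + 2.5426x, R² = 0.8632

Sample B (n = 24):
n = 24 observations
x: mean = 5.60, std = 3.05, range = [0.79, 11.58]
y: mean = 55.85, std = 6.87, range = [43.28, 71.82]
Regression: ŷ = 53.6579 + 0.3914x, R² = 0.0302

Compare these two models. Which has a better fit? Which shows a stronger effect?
Model A has the better fit (R² = 0.8632 vs 0.0302). Model A shows the stronger effect (|β₁| = 2.5426 vs 0.3914).

Model Comparison:

Which explains more variance? (R²)
- Model A: R² = 0.8632 → 86.32% of variance in test score explained
- Model B: R² = 0.0302 → 3.02% of variance in test score explained
- 0.8632 > 0.0302 → Model A has the better fit

Which has the larger per-hour effect? (|β₁|)
- Model A: β₁ = 2.5426 → predicted test score rises 2.5426 points per additional hour of study time
- Model B: β₁ = 0.3914 → predicted test score rises 0.3914 points per additional hour of study time
- |2.5426| > |0.3914| → Model A shows the stronger marginal effect

Note: A better fit (higher R²) doesn't necessarily mean a more important relationship.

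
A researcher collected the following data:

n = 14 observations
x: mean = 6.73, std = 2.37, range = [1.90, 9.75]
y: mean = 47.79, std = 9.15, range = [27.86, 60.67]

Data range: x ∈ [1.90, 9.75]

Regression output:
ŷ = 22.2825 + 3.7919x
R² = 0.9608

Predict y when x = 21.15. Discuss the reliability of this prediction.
ŷ = 102.4812 (extrapolation — x = 21.15 lies outside [1.90, 9.75], so reliability is low).

Prediction calculation:
ŷ = 22.2825 + 3.7919 × 21.15
ŷ = 102.4812

Reliability:
- Data range: x ∈ [1.90, 9.75]
- Prediction point: x = 21.15 is 11.40 units above the observed range → this is EXTRAPOLATION, not interpolation

Why that matters here:
- R² describes fit only over the sampled x values; it says nothing about behaviour beyond them
- The standard error of prediction grows with (x − x̄)², and x = 21.15 is far from x̄ = 6.73

The R² = 0.9608 only validates the fit within [1.90, 9.75]; treat ŷ = 102.4812 with caution.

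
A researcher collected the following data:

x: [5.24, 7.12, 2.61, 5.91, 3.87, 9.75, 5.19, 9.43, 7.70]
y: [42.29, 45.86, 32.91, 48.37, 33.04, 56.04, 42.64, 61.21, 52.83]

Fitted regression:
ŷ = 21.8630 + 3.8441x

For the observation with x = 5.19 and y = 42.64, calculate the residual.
Residual = 0.8261

The residual is the difference between the actual value and the predicted value:

Residual = y - ŷ

Step 1: Calculate predicted value
ŷ = 21.8630 + 3.8441 × 5.19
ŷ = 41.8139

Step 2: Calculate residual
Residual = 42.64 - 41.8139
Residual = 0.8261

The residual is positive, so the observed y = 42.64 sits above the regression line (the line underestimates it by 0.8261).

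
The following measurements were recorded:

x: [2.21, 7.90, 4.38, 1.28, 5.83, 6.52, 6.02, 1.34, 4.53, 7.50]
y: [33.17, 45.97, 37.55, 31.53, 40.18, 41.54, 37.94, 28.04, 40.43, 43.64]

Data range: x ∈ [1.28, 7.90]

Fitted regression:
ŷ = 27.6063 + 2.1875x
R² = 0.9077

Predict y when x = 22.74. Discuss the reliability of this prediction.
The equation gives ŷ = 77.3501; however x = 22.74 is 14.84 units above the observed range, so this extrapolated value should not be trusted.

Prediction calculation:
ŷ = 27.6063 + 2.1875 × 22.74
ŷ = 77.3501

Reliability:
- Data range: x ∈ [1.28, 7.90]
- Prediction point: x = 22.74 is 14.84 units above the observed range → this is EXTRAPOLATION, not interpolation

Why that matters here:
- The linear relationship may not hold outside the observed range
- R² describes fit only over the sampled x values; it says nothing about behaviour beyond them

A defensible statement: 'if the linear trend continued to x = 22.74, y would be about 77.3501' — the premise is untested.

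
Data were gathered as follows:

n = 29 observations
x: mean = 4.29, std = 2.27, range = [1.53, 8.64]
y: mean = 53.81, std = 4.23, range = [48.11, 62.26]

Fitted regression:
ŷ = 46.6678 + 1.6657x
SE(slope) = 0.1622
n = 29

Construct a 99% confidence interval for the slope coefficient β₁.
The 99% CI for β₁ is (1.2163, 2.1151)

Confidence interval for the slope:

The 99% CI for β₁ is: β̂₁ ± t*(α/2, n-2) × SE(β̂₁)

Step 1: Find critical t-value
- Confidence level = 0.99
- Degrees of freedom = n - 2 = 29 - 2 = 27
- t*(α/2, 27) = 2.7707

Step 2: Calculate margin of error
Margin = 2.7707 × 0.1622 = 0.4494

Step 3: Construct interval
CI = 1.6657 ± 0.4494
CI = (1.2163, 2.1151)

Interpretation: intervals built this way capture the true β₁ in 99% of repeated samples; here the plausible range for the per-unit effect of x on y is 1.2163 to 2.1151.
The interval does not include 0, suggesting a significant linear relationship.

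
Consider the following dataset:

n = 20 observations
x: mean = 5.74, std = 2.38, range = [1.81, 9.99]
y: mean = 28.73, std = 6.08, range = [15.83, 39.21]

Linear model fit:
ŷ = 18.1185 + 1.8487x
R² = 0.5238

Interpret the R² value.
R² = 0.5238 means 52.38% of the variation in y is explained by the linear relationship with x. This indicates a moderate fit.

R² (coefficient of determination) measures the proportion of variance in y explained by the regression model.

Here R² = 0.5238:
- Explained: 52.38% of the variation in y
- Unexplained (residual): 100% − 52.38% = 47.62%
- Rule of thumb (below 0.3 weak; 0.3 to below 0.7 moderate; 0.7 and above strong) → moderate

Equivalently, for simple linear regression R² = r², so |r| = √0.5238 ≈ 0.7237.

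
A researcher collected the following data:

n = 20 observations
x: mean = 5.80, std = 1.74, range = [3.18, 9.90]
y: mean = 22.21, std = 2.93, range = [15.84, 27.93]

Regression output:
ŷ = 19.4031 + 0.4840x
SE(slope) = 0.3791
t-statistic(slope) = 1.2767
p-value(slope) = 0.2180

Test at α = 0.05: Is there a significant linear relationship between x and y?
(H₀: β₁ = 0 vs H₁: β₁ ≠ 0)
p-value = 0.2180 ≥ α = 0.05, so we fail to reject H₀. The relationship is not significant.

Hypothesis test for the slope coefficient:

H₀: β₁ = 0 (no linear relationship)
H₁: β₁ ≠ 0 (linear relationship exists)

Test statistic: t = β̂₁ / SE(β̂₁) = 0.4840 / 0.3791 = 1.2767

p = 0.2180: how often a slope estimate this far from 0 (in SE units) would arise by chance if β₁ were truly 0.

Decision rule: reject H₀ if p-value < α.
p-value = 0.2180 ≥ α = 0.05 → fail to reject H₀.

Conclusion: the linear association between x and y is not significant at the 5% level.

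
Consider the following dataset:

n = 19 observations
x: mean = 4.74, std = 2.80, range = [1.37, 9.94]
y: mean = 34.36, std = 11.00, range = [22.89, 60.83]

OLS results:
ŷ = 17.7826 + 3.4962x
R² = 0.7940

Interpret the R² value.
The model explains 79.40% of the variance in y (R² = 0.7940), leaving 20.60% unexplained; the fit is strong.

R² (coefficient of determination) measures the proportion of variance in y explained by the regression model.

Here R² = 0.7940:
- Explained: 79.40% of the variation in y
- Unexplained (residual): 100% − 79.40% = 20.60%
- Rule of thumb (below 0.3 weak; 0.3 to below 0.7 moderate; 0.7 and above strong) → strong

Note: R² says nothing about causation, and a high R² does not by itself mean the linear form is appropriate — check the residuals.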